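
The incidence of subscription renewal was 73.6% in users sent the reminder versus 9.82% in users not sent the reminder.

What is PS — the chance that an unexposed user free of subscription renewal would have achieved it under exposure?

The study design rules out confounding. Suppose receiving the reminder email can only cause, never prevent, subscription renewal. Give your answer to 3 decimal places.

p₁ = 0.736, p₀ = 0.0982.
Under exogeneity and monotonicity, PS = (p₁ − p₀) / (1 − p₀).
PS = (0.736 − 0.0982) / (1 − 0.0982) = 0.6378 / 0.9018 ≈ 0.7073

PS ≈ 0.707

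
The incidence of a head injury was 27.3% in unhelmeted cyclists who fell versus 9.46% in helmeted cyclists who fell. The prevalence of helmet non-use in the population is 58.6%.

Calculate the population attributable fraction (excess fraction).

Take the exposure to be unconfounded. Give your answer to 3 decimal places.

p₁ = 0.273, p₀ = 0.0946.
Overall risk P(Y=1) = π·p₁ + (1−π)·p₀ = 0.586×0.273 + 0.414×0.0946 = 0.19914.
Under exogeneity, PAF = [P(Y=1) − p₀] / P(Y=1).
PAF = (0.19914 − 0.0946) / 0.19914 ≈ 0.5250

PAF ≈ 0.525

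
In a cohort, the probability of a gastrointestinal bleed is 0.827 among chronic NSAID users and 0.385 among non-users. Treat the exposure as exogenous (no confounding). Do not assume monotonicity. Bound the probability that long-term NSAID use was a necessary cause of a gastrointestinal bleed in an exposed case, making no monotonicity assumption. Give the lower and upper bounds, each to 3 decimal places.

Let p₁ = 0.827, p₀ = 0.385.
Under exogeneity alone the bounds on PN are max{0,(p₁−p₀)/p₁} ≤ PN ≤ min{1,(1−p₀)/p₁}.
  lower = (p₁ − p₀)/p₁ = 0.442 / 0.827 ≈ 0.5345
  upper = min{1, (1 − p₀)/p₁} = 0.615 / 0.827 ≈ 0.7437

0.534 ≤ PN ≤ 0.744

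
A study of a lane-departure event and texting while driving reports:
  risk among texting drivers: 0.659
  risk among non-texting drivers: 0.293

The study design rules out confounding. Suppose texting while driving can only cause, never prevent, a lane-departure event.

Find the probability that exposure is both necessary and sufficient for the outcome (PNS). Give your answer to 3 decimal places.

Let p₁ = 0.659, p₀ = 0.293.
Under exogeneity and monotonicity, PNS = p₁ − p₀.
PNS = 0.659 − 0.293 = 0.366

PNS ≈ 0.366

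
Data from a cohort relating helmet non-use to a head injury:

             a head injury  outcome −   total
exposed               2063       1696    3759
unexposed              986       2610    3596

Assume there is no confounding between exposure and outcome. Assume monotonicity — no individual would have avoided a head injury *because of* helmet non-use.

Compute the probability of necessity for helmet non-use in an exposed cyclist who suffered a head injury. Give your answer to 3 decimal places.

p₁ = P(outcome | exposed) = 2063/3759 = 0.54882
p₀ = P(outcome | unexposed) = 986/3596 = 0.27419
Under exogeneity and monotonicity, PN = (p₁ − p₀)/p₁.
PN = (0.54882 − 0.27419) / 0.54882 ≈ 0.5004

PN ≈ 0.500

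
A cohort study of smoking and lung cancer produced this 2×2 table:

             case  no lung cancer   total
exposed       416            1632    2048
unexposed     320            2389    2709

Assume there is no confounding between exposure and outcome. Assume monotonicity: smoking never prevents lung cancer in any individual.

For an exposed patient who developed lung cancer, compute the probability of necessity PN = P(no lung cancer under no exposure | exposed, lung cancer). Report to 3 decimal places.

PN ≈ 0.418

p₁ = P(outcome | exposed) = 416/2048 = 0.20312
p₀ = P(outcome | unexposed) = 320/2709 = 0.11812
Under exogeneity and monotonicity, PN = (p₁ − p₀)/p₁.
PN = (0.20312 − 0.11812) / 0.20312 ≈ 0.4185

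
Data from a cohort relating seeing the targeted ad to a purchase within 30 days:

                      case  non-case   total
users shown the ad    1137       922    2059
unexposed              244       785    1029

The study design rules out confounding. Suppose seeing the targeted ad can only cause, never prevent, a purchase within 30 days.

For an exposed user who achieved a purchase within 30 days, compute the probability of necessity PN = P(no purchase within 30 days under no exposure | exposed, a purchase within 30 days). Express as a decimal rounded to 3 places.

p₁ = P(outcome | exposed) = 1137/2059 = 0.55221
p₀ = P(outcome | unexposed) = 244/1029 = 0.23712
Under exogeneity and monotonicity, PN = (p₁ − p₀) / p₁.
PN = (0.55221 − 0.23712) / 0.55221 = 0.31509 / 0.55221 ≈ 0.5706

PN ≈ 0.571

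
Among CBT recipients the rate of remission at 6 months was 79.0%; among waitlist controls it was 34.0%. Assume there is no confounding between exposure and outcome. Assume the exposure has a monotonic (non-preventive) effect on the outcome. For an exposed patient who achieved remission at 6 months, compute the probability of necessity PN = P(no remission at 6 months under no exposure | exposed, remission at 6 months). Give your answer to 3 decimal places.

p₁ = 0.79, p₀ = 0.34.
Under exogeneity and monotonicity, PN = (p₁ − p₀) / p₁.
PN = (0.79 − 0.34) / 0.79 = 0.45 / 0.79 ≈ 0.5696

PN ≈ 0.570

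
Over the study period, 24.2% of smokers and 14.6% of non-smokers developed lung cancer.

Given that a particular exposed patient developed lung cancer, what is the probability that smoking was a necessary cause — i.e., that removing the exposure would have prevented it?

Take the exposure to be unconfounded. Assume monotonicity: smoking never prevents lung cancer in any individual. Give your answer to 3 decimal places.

PN ≈ 0.397

p₁ = 0.242, p₀ = 0.146.
Under exogeneity and monotonicity, PN = (p₁ − p₀) / p₁.
PN = (0.242 − 0.146) / 0.242 = 0.096 / 0.242 ≈ 0.3967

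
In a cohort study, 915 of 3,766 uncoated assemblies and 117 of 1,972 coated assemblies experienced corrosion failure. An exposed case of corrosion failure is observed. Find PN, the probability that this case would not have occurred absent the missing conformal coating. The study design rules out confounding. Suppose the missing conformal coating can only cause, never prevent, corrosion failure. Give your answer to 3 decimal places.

PN ≈ 0.756

p₁ = P(outcome | exposed) = 915/3766 = 0.24296
p₀ = P(outcome | unexposed) = 117/1972 = 0.059331
Under exogeneity and monotonicity, PN = (p₁ − p₀) / p₁.
PN = (0.24296 − 0.059331) / 0.24296 = 0.18363 / 0.24296 ≈ 0.7558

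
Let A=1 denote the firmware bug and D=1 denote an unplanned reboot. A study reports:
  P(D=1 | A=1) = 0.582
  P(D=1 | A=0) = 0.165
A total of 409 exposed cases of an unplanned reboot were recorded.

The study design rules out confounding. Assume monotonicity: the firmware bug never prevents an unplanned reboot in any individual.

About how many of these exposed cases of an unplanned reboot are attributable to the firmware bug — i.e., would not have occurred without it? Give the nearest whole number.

Let p₁ = 0.582, p₀ = 0.165.
PN = (p₁ − p₀)/p₁ = (0.582 − 0.165) / 0.582 ≈ 0.71649.
Attributable cases ≈ PN × (exposed cases) = 0.71649 × 409 ≈ 293.05.

about 293 cases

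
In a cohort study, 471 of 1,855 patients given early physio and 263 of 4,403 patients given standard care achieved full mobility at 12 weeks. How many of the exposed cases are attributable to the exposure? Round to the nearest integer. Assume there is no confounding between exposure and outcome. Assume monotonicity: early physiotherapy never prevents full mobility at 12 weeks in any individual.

p₁ = P(outcome | exposed) = 471/1855 = 0.25391
p₀ = P(outcome | unexposed) = 263/4403 = 0.059732
PN = (p₁ − p₀)/p₁ = (0.25391 − 0.059732) / 0.25391 ≈ 0.76475.
Attributable cases ≈ PN × (exposed cases) = 0.76475 × 471 ≈ 360.20.

about 360 cases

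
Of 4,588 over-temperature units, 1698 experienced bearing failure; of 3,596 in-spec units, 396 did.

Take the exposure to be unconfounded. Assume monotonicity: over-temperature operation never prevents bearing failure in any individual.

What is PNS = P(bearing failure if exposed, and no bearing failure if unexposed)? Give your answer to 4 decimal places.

PNS ≈ 0.2600

p₁ = P(outcome | exposed) = 1698/4588 = 0.3701
p₀ = P(outcome | unexposed) = 396/3596 = 0.11012
Under exogeneity and monotonicity, PNS = p₁ − p₀.
PNS = 0.3701 − 0.11012 = 0.25997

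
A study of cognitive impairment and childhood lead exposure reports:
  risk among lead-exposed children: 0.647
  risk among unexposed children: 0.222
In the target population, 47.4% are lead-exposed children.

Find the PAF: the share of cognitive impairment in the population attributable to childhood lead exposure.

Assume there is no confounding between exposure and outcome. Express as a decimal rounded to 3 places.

Let p₁ = 0.647, p₀ = 0.222.
Overall risk P(Y=1) = π·p₁ + (1−π)·p₀ = 0.474×0.647 + 0.526×0.222 = 0.42345.
Under exogeneity, PAF = [P(Y=1) − p₀] / P(Y=1).
PAF = (0.42345 − 0.222) / 0.42345 ≈ 0.4757

PAF ≈ 0.476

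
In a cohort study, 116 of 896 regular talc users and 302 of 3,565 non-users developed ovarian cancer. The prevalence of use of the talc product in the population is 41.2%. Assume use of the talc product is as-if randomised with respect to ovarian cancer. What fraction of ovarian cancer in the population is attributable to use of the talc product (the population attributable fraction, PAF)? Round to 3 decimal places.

PAF ≈ 0.179

p₁ = P(outcome | exposed) = 116/896 = 0.12946
p₀ = P(outcome | unexposed) = 302/3565 = 0.084712
Overall risk P(Y=1) = π·p₁ + (1−π)·p₀ = 0.412×0.12946 + 0.588×0.084712 = 0.10315.
Under exogeneity, PAF = [P(Y=1) − p₀] / P(Y=1).
PAF = (0.10315 − 0.084712) / 0.10315 ≈ 0.1787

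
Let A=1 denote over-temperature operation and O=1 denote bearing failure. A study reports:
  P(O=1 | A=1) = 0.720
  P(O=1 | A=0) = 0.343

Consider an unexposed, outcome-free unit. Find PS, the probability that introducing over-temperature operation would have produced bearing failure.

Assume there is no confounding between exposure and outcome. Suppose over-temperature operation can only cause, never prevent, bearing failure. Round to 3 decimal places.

Let p₁ = 0.72, p₀ = 0.343.
Under exogeneity and monotonicity, PS = (p₁ − p₀) / (1 − p₀).
PS = (0.72 − 0.343) / (1 − 0.343) = 0.377 / 0.657 ≈ 0.5738

PS ≈ 0.574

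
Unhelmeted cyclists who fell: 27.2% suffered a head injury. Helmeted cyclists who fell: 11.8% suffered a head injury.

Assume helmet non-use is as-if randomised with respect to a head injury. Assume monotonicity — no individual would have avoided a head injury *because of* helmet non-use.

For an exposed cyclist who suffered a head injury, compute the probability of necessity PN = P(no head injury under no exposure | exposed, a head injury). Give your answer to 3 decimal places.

p₁ = 0.272, p₀ = 0.118.
Under exogeneity and monotonicity, PN = (p₁ − p₀) / p₁.
PN = (0.272 − 0.118) / 0.272 = 0.154 / 0.272 ≈ 0.5662

PN ≈ 0.566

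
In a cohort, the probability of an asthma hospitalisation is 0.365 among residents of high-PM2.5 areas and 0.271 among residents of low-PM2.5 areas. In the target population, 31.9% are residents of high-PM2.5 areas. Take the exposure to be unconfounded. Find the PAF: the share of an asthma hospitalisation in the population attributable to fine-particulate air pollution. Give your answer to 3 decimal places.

Let p₁ = 0.365, p₀ = 0.271.
Overall risk P(Y=1) = π·p₁ + (1−π)·p₀ = 0.319×0.365 + 0.681×0.271 = 0.30099.
Under exogeneity, PAF = [P(Y=1) − p₀] / P(Y=1).
PAF = (0.30099 − 0.271) / 0.30099 ≈ 0.0996

PAF ≈ 0.100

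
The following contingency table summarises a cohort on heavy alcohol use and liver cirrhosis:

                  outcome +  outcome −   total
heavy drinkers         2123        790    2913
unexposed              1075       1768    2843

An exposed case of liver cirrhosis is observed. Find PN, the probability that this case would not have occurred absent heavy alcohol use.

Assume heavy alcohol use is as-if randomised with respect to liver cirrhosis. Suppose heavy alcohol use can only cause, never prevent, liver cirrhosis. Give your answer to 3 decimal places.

PN ≈ 0.481

p₁ = P(outcome | exposed) = 2123/2913 = 0.7288
p₀ = P(outcome | unexposed) = 1075/2843 = 0.37812
Under exogeneity and monotonicity, PN = (p₁ − p₀)/p₁.
PN = (0.7288 − 0.37812) / 0.7288 ≈ 0.4812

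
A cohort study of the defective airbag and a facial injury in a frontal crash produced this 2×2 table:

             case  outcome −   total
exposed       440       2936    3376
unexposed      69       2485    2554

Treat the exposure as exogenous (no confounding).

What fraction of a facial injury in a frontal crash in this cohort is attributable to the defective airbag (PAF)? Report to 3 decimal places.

p₁ = P(outcome | exposed) = 440/3376 = 0.13033
p₀ = P(outcome | unexposed) = 69/2554 = 0.027016
Exposure prevalence π = 3376/5930 = 0.56931; overall risk P(Y=1) = 0.085835.
Under exogeneity, PAF = [P(Y=1) − p₀]/P(Y=1).
PAF = (0.085835 − 0.027016) / 0.085835 ≈ 0.6853

PAF ≈ 0.685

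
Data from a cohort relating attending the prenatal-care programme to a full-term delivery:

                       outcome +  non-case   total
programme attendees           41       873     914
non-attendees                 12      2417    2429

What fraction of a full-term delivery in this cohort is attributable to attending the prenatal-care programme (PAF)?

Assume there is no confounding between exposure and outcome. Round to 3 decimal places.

p₁ = P(outcome | exposed) = 41/914 = 0.044858
p₀ = P(outcome | unexposed) = 12/2429 = 0.0049403
Exposure prevalence π = 914/3343 = 0.27341; overall risk P(Y=1) = 0.015854.
Under exogeneity, PAF = [P(Y=1) − p₀]/P(Y=1).
PAF = (0.015854 − 0.0049403) / 0.015854 ≈ 0.6884

PAF ≈ 0.688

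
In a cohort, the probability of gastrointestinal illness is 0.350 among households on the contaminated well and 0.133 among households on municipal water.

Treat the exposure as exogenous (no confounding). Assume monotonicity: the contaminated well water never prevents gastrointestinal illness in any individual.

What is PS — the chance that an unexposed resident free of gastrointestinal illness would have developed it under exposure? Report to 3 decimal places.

Let p₁ = 0.35, p₀ = 0.133.
Under exogeneity and monotonicity, PS = (p₁ − p₀) / (1 − p₀).
PS = (0.35 − 0.133) / (1 − 0.133) = 0.217 / 0.867 ≈ 0.2503

PS ≈ 0.250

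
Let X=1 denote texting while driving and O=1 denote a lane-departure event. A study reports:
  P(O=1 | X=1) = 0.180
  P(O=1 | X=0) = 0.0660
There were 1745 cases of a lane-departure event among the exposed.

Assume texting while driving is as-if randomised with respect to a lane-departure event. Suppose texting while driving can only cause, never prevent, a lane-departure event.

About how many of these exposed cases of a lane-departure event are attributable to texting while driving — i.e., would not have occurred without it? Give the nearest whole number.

Let p₁ = 0.18, p₀ = 0.066.
PN = (p₁ − p₀)/p₁ = (0.18 − 0.066) / 0.18 ≈ 0.63333.
Attributable cases ≈ PN × (exposed cases) = 0.63333 × 1745 ≈ 1105.17.

about 1105 cases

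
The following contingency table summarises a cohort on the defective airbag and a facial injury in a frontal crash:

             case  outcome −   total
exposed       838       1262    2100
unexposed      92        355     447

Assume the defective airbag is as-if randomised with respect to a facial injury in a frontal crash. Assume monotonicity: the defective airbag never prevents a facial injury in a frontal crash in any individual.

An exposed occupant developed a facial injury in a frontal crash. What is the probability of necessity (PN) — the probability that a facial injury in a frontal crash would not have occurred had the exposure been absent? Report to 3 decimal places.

p₁ = P(outcome | exposed) = 838/2100 = 0.39905
p₀ = P(outcome | unexposed) = 92/447 = 0.20582
Under exogeneity and monotonicity, PN = (p₁ − p₀) / p₁.
PN = (0.39905 − 0.20582) / 0.39905 = 0.19323 / 0.39905 ≈ 0.4842

PN ≈ 0.484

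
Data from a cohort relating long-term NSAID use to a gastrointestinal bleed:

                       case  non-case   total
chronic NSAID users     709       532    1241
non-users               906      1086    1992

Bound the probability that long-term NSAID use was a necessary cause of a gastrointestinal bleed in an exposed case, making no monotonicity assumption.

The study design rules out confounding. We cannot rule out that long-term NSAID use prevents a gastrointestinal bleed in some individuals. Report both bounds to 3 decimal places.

p₁ = P(outcome | exposed) = 709/1241 = 0.57131
p₀ = P(outcome | unexposed) = 906/1992 = 0.45482
Under exogeneity alone the bounds on PN are max{0,(p₁−p₀)/p₁} ≤ PN ≤ min{1,(1−p₀)/p₁}.
  lower = (p₁ − p₀)/p₁ = 0.11649 / 0.57131 ≈ 0.2039
  upper = min{1, (1 − p₀)/p₁} = 0.54518 / 0.57131 ≈ 0.9543

0.204 ≤ PN ≤ 0.954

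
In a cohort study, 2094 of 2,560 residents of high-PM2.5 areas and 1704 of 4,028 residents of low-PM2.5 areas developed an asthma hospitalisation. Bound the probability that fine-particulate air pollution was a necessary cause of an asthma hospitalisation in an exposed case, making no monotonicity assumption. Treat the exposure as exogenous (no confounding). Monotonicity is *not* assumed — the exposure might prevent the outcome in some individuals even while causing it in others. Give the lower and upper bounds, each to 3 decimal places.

0.483 ≤ PN ≤ 0.705

p₁ = P(outcome | exposed) = 2094/2560 = 0.81797
p₀ = P(outcome | unexposed) = 1704/4028 = 0.42304
Under exogeneity alone the bounds on PN are max{0,(p₁−p₀)/p₁} ≤ PN ≤ min{1,(1−p₀)/p₁}.
  lower = (p₁ − p₀)/p₁ = 0.39493 / 0.81797 ≈ 0.4828
  upper = min{1, (1 − p₀)/p₁} = 0.57696 / 0.81797 ≈ 0.7054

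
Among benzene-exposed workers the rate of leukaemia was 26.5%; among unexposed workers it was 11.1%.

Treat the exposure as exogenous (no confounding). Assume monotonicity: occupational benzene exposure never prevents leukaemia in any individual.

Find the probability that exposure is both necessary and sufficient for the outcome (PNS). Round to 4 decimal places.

p₁ = 0.265, p₀ = 0.111.
Under exogeneity and monotonicity, PNS = p₁ − p₀.
PNS = 0.265 − 0.111 = 0.154

PNS ≈ 0.1540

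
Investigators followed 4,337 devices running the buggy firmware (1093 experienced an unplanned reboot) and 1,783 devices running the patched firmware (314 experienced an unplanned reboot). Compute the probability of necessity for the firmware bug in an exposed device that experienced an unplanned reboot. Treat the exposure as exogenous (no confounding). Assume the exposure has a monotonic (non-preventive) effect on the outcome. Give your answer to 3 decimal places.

p₁ = P(outcome | exposed) = 1093/4337 = 0.25202
p₀ = P(outcome | unexposed) = 314/1783 = 0.17611
Under exogeneity and monotonicity, PN = (p₁ − p₀) / p₁.
PN = (0.25202 − 0.17611) / 0.25202 = 0.07591 / 0.25202 ≈ 0.3012

PN ≈ 0.301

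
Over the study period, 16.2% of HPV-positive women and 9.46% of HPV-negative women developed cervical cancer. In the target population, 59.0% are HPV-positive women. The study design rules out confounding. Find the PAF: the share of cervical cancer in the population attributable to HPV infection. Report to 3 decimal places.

p₁ = 0.162, p₀ = 0.0946.
Overall risk P(Y=1) = π·p₁ + (1−π)·p₀ = 0.59×0.162 + 0.41×0.0946 = 0.13437.
Under exogeneity, PAF = [P(Y=1) − p₀] / P(Y=1).
PAF = (0.13437 − 0.0946) / 0.13437 ≈ 0.2960

PAF ≈ 0.296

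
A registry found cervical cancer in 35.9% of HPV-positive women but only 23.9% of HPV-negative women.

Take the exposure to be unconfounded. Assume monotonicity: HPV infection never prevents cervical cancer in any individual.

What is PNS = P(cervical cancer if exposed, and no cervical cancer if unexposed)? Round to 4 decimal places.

PNS ≈ 0.1200

p₁ = 0.359, p₀ = 0.239.
Under exogeneity and monotonicity, PNS = p₁ − p₀.
PNS = 0.359 − 0.239 = 0.12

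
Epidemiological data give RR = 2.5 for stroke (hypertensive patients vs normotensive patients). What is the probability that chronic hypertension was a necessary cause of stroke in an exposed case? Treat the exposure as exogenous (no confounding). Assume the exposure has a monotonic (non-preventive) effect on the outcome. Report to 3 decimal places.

PN ≈ 0.600

Under exogeneity and monotonicity, PN = (RR − 1) / RR = 1 − 1/RR.
PN = (2.5 − 1) / 2.5 = 1.5 / 2.5 ≈ 0.6000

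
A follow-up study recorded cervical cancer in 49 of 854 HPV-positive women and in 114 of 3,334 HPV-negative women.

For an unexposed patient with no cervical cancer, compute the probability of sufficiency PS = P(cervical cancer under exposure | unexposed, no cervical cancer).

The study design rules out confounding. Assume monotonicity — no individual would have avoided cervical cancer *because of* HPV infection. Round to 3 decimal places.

p₁ = P(outcome | exposed) = 49/854 = 0.057377
p₀ = P(outcome | unexposed) = 114/3334 = 0.034193
Under exogeneity and monotonicity, PS = (p₁ − p₀) / (1 − p₀).
PS = (0.057377 − 0.034193) / (1 − 0.034193) = 0.023184 / 0.96581 ≈ 0.0240

PS ≈ 0.024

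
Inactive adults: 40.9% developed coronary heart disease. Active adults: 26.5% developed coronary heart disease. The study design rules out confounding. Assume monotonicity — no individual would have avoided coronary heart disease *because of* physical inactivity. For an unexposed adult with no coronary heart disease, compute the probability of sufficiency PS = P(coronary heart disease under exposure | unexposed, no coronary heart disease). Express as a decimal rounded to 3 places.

PS ≈ 0.196

p₁ = 0.409, p₀ = 0.265.
Under exogeneity and monotonicity, PS = (p₁ − p₀) / (1 − p₀).
PS = (0.409 − 0.265) / (1 − 0.265) = 0.144 / 0.735 ≈ 0.1959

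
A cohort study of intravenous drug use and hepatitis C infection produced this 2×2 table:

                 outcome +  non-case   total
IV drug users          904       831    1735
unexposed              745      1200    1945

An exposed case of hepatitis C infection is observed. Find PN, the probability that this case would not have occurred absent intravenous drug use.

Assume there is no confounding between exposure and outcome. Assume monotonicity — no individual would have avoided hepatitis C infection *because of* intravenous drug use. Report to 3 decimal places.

PN ≈ 0.265

p₁ = P(outcome | exposed) = 904/1735 = 0.52104
p₀ = P(outcome | unexposed) = 745/1945 = 0.38303
Under exogeneity and monotonicity, PN = (p₁ − p₀)/p₁.
PN = (0.52104 − 0.38303) / 0.52104 ≈ 0.2649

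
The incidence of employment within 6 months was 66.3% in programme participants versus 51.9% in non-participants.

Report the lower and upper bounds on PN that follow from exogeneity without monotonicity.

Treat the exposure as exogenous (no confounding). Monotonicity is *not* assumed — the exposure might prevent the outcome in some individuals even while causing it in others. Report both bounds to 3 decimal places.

0.217 ≤ PN ≤ 0.725

p₁ = 0.663, p₀ = 0.519.
Under exogeneity alone the bounds on PN are max{0,(p₁−p₀)/p₁} ≤ PN ≤ min{1,(1−p₀)/p₁}.
  lower = (p₁ − p₀)/p₁ = 0.144 / 0.663 ≈ 0.2172
  upper = min{1, (1 − p₀)/p₁} = 0.481 / 0.663 ≈ 0.7255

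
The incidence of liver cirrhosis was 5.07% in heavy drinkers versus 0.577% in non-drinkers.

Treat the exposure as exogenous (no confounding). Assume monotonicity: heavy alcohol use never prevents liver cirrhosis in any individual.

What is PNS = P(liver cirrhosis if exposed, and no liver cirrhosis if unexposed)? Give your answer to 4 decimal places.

PNS ≈ 0.0449

p₁ = 0.0507, p₀ = 0.00577.
Under exogeneity and monotonicity, PNS = p₁ − p₀.
PNS = 0.0507 − 0.00577 = 0.04493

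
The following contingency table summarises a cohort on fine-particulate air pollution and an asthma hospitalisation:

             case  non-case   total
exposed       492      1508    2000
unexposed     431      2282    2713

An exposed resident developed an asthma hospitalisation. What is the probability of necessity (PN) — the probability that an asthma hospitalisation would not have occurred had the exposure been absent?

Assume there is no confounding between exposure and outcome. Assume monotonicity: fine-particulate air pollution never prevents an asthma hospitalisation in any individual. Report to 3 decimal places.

p₁ = P(outcome | exposed) = 492/2000 = 0.246
p₀ = P(outcome | unexposed) = 431/2713 = 0.15886
Under exogeneity and monotonicity, PN = (p₁ − p₀) / p₁.
PN = (0.246 − 0.15886) / 0.246 = 0.087135 / 0.246 ≈ 0.3542

PN ≈ 0.354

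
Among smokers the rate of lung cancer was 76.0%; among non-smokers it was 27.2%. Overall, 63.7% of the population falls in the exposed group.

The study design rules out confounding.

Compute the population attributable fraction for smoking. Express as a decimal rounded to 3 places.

PAF ≈ 0.533

p₁ = 0.76, p₀ = 0.272.
Overall risk P(Y=1) = π·p₁ + (1−π)·p₀ = 0.637×0.76 + 0.363×0.272 = 0.58286.
Under exogeneity, PAF = [P(Y=1) − p₀] / P(Y=1).
PAF = (0.58286 − 0.272) / 0.58286 ≈ 0.5333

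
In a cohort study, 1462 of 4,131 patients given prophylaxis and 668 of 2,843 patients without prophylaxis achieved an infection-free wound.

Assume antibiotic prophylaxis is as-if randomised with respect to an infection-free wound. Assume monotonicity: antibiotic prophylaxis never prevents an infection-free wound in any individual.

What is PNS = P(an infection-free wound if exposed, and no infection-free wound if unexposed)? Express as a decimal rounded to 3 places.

p₁ = P(outcome | exposed) = 1462/4131 = 0.35391
p₀ = P(outcome | unexposed) = 668/2843 = 0.23496
Under exogeneity and monotonicity, PNS = p₁ − p₀.
PNS = 0.35391 − 0.23496 = 0.11895

PNS ≈ 0.119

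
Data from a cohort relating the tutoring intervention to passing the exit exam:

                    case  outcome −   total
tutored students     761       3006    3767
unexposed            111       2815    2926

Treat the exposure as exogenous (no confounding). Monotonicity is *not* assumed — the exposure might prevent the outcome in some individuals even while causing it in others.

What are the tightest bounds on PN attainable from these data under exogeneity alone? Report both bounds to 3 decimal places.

0.812 ≤ PN ≤ 1.000

p₁ = P(outcome | exposed) = 761/3767 = 0.20202
p₀ = P(outcome | unexposed) = 111/2926 = 0.037936
Under exogeneity alone the bounds on PN are max{0,(p₁−p₀)/p₁} ≤ PN ≤ min{1,(1−p₀)/p₁}.
  lower = (p₁ − p₀)/p₁ = 0.16408 / 0.20202 ≈ 0.8122
  upper = min{1, (1 − p₀)/p₁} = 0.96206 / 0.20202 ≈ 4.7623 → capped at 1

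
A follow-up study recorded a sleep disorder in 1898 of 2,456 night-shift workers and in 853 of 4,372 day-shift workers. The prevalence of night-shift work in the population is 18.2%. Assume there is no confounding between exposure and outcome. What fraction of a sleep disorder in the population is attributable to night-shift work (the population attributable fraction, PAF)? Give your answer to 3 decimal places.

PAF ≈ 0.350

p₁ = P(outcome | exposed) = 1898/2456 = 0.7728
p₀ = P(outcome | unexposed) = 853/4372 = 0.19511
Overall risk P(Y=1) = π·p₁ + (1−π)·p₀ = 0.182×0.7728 + 0.818×0.19511 = 0.30025.
Under exogeneity, PAF = [P(Y=1) − p₀] / P(Y=1).
PAF = (0.30025 − 0.19511) / 0.30025 ≈ 0.3502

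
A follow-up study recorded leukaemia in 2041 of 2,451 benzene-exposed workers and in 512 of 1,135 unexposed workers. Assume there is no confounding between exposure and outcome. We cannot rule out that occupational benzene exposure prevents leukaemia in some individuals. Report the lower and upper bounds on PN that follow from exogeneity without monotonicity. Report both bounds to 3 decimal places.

p₁ = P(outcome | exposed) = 2041/2451 = 0.83272
p₀ = P(outcome | unexposed) = 512/1135 = 0.4511
Under exogeneity alone the bounds on PN are max{0,(p₁−p₀)/p₁} ≤ PN ≤ min{1,(1−p₀)/p₁}.
  lower = (p₁ − p₀)/p₁ = 0.38162 / 0.83272 ≈ 0.4583
  upper = min{1, (1 − p₀)/p₁} = 0.5489 / 0.83272 ≈ 0.6592

0.458 ≤ PN ≤ 0.659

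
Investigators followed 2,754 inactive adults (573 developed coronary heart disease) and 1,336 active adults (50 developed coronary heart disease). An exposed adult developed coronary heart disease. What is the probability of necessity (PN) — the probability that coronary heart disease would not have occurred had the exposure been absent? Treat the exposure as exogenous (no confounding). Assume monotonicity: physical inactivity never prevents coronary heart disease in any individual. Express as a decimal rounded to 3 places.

p₁ = P(outcome | exposed) = 573/2754 = 0.20806
p₀ = P(outcome | unexposed) = 50/1336 = 0.037425
Under exogeneity and monotonicity, PN = (p₁ − p₀) / p₁.
PN = (0.20806 − 0.037425) / 0.20806 = 0.17064 / 0.20806 ≈ 0.8201

PN ≈ 0.820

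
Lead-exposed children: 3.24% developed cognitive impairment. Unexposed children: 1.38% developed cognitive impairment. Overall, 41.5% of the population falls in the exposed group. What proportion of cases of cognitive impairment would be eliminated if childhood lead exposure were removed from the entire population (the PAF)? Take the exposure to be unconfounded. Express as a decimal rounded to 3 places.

p₁ = 0.0324, p₀ = 0.0138.
Overall risk P(Y=1) = π·p₁ + (1−π)·p₀ = 0.415×0.0324 + 0.585×0.0138 = 0.021519.
Under exogeneity, PAF = [P(Y=1) − p₀] / P(Y=1).
PAF = (0.021519 − 0.0138) / 0.021519 ≈ 0.3587

PAF ≈ 0.359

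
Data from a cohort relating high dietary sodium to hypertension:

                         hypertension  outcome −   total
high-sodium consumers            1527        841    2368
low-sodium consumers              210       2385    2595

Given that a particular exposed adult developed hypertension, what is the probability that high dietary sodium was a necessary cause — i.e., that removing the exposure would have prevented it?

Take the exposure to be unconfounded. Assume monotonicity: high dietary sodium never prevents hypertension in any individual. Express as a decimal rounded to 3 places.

PN ≈ 0.875

p₁ = P(outcome | exposed) = 1527/2368 = 0.64485
p₀ = P(outcome | unexposed) = 210/2595 = 0.080925
Under exogeneity and monotonicity, PN = (p₁ − p₀) / p₁.
PN = (0.64485 − 0.080925) / 0.64485 = 0.56392 / 0.64485 ≈ 0.8745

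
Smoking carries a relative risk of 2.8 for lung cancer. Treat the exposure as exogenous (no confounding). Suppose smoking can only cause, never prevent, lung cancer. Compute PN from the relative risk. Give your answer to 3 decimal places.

Under exogeneity and monotonicity, PN = (RR − 1) / RR = 1 − 1/RR.
PN = (2.8 − 1) / 2.8 = 1.8 / 2.8 ≈ 0.6429

PN ≈ 0.643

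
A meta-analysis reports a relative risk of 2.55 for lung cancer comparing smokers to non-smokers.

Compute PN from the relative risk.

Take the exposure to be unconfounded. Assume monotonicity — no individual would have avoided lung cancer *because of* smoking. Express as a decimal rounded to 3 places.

PN ≈ 0.608

Under exogeneity and monotonicity, PN = (RR − 1) / RR = 1 − 1/RR.
PN = (2.55 − 1) / 2.55 = 1.55 / 2.55 ≈ 0.6078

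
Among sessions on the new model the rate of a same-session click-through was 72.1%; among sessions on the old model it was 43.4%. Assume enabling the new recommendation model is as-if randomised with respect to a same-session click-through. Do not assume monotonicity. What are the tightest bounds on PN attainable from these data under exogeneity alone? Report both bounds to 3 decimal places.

0.398 ≤ PN ≤ 0.785

p₁ = 0.721, p₀ = 0.434.
Under exogeneity alone the bounds on PN are max{0,(p₁−p₀)/p₁} ≤ PN ≤ min{1,(1−p₀)/p₁}.
  lower = (p₁ − p₀)/p₁ = 0.287 / 0.721 ≈ 0.3981
  upper = min{1, (1 − p₀)/p₁} = 0.566 / 0.721 ≈ 0.7850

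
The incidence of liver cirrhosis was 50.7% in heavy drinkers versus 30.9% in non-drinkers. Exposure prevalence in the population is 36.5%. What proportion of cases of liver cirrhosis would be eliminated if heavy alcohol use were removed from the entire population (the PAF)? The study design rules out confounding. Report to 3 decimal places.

p₁ = 0.507, p₀ = 0.309.
Overall risk P(Y=1) = π·p₁ + (1−π)·p₀ = 0.365×0.507 + 0.635×0.309 = 0.38127.
Under exogeneity, PAF = [P(Y=1) − p₀] / P(Y=1).
PAF = (0.38127 − 0.309) / 0.38127 ≈ 0.1896

PAF ≈ 0.190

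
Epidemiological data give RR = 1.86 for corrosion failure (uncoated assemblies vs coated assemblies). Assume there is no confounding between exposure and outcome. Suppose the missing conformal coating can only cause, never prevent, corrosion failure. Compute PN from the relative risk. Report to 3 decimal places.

PN ≈ 0.462

Under exogeneity and monotonicity, PN = (RR − 1) / RR = 1 − 1/RR.
PN = (1.86 − 1) / 1.86 = 0.86 / 1.86 ≈ 0.4624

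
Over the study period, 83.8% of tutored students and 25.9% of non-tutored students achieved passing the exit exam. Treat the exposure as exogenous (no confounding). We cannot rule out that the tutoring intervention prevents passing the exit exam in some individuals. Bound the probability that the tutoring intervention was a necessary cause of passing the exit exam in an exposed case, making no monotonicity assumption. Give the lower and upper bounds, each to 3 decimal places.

0.691 ≤ PN ≤ 0.884

p₁ = 0.838, p₀ = 0.259.
Under exogeneity alone the bounds on PN are max{0,(p₁−p₀)/p₁} ≤ PN ≤ min{1,(1−p₀)/p₁}.
  lower = (p₁ − p₀)/p₁ = 0.579 / 0.838 ≈ 0.6909
  upper = min{1, (1 − p₀)/p₁} = 0.741 / 0.838 ≈ 0.8842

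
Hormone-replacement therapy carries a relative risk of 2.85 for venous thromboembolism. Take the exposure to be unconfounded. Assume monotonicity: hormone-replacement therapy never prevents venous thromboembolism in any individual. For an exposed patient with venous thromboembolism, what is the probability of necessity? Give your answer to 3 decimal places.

Under exogeneity and monotonicity, PN = (RR − 1) / RR = 1 − 1/RR.
PN = (2.85 − 1) / 2.85 = 1.85 / 2.85 ≈ 0.6491

PN ≈ 0.649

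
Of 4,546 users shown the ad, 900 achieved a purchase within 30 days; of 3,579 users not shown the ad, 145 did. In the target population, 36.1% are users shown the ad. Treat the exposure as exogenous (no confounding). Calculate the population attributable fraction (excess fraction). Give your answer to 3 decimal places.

p₁ = P(outcome | exposed) = 900/4546 = 0.19798
p₀ = P(outcome | unexposed) = 145/3579 = 0.040514
Overall risk P(Y=1) = π·p₁ + (1−π)·p₀ = 0.361×0.19798 + 0.639×0.040514 = 0.097358.
Under exogeneity, PAF = [P(Y=1) − p₀] / P(Y=1).
PAF = (0.097358 − 0.040514) / 0.097358 ≈ 0.5839

PAF ≈ 0.584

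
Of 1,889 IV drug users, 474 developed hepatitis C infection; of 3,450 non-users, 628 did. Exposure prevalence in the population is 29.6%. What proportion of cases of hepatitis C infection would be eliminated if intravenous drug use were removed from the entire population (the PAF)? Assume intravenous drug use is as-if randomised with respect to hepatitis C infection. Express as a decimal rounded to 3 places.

PAF ≈ 0.101

p₁ = P(outcome | exposed) = 474/1889 = 0.25093
p₀ = P(outcome | unexposed) = 628/3450 = 0.18203
Overall risk P(Y=1) = π·p₁ + (1−π)·p₀ = 0.296×0.25093 + 0.704×0.18203 = 0.20242.
Under exogeneity, PAF = [P(Y=1) − p₀] / P(Y=1).
PAF = (0.20242 − 0.18203) / 0.20242 ≈ 0.1007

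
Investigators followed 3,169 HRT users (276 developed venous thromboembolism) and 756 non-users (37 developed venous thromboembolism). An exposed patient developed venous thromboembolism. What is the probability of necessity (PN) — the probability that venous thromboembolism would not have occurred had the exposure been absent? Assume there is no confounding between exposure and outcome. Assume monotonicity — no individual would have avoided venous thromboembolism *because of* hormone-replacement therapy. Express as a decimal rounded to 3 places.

PN ≈ 0.438

p₁ = P(outcome | exposed) = 276/3169 = 0.087094
p₀ = P(outcome | unexposed) = 37/756 = 0.048942
Under exogeneity and monotonicity, PN = (p₁ − p₀) / p₁.
PN = (0.087094 − 0.048942) / 0.087094 = 0.038152 / 0.087094 ≈ 0.4381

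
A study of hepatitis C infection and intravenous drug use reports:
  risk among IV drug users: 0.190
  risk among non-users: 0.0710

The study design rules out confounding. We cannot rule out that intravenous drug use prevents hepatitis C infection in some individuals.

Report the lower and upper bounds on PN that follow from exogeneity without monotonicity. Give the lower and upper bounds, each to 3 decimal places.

0.626 ≤ PN ≤ 1.000

Let p₁ = 0.19, p₀ = 0.071.
Under exogeneity alone the bounds on PN are max{0,(p₁−p₀)/p₁} ≤ PN ≤ min{1,(1−p₀)/p₁}.
  lower = (p₁ − p₀)/p₁ = 0.119 / 0.19 ≈ 0.6263
  upper = min{1, (1 − p₀)/p₁} = 0.929 / 0.19 ≈ 4.8895 → capped at 1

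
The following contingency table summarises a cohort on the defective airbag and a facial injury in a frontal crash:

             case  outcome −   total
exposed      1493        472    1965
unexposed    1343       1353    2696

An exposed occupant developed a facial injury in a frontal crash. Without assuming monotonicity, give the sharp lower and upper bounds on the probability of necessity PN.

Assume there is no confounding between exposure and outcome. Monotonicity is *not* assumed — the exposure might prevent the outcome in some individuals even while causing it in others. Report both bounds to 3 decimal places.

0.344 ≤ PN ≤ 0.661

p₁ = P(outcome | exposed) = 1493/1965 = 0.7598
p₀ = P(outcome | unexposed) = 1343/2696 = 0.49815
Under exogeneity alone the bounds on PN are max{0,(p₁−p₀)/p₁} ≤ PN ≤ min{1,(1−p₀)/p₁}.
  lower = (p₁ − p₀)/p₁ = 0.26165 / 0.7598 ≈ 0.3444
  upper = min{1, (1 − p₀)/p₁} = 0.50185 / 0.7598 ≈ 0.6605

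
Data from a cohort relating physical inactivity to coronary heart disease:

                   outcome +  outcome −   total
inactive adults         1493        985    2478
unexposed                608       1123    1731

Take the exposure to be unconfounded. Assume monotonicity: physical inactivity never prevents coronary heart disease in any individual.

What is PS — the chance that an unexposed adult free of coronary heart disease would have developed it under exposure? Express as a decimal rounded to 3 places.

p₁ = P(outcome | exposed) = 1493/2478 = 0.6025
p₀ = P(outcome | unexposed) = 608/1731 = 0.35124
Under exogeneity and monotonicity, PS = (p₁ − p₀) / (1 − p₀).
PS = (0.6025 − 0.35124) / (1 − 0.35124) = 0.25126 / 0.64876 ≈ 0.3873

PS ≈ 0.387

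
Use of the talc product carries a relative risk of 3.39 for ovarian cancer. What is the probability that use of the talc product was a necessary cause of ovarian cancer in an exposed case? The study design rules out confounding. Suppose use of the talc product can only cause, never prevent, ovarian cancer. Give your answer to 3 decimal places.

Under exogeneity and monotonicity, PN = (RR − 1) / RR = 1 − 1/RR.
PN = (3.39 − 1) / 3.39 = 2.39 / 3.39 ≈ 0.7050

PN ≈ 0.705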